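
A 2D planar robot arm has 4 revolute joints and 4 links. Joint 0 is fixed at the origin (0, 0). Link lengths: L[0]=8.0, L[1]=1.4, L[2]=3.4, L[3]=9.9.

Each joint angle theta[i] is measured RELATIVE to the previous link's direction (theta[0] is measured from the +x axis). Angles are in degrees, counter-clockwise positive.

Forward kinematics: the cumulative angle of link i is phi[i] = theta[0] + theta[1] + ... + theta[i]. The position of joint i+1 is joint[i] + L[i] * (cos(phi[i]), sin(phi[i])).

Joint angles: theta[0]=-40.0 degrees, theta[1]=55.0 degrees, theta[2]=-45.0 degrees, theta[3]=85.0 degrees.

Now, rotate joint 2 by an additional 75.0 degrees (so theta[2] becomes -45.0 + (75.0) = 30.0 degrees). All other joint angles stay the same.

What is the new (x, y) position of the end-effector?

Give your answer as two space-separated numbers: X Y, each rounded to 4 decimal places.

Answer: 3.5212 5.2080

Derivation:
joint[0] = (0.0000, 0.0000)  (base)
link 0: phi[0] = -40 = -40 deg
  cos(-40 deg) = 0.7660, sin(-40 deg) = -0.6428
  joint[1] = (0.0000, 0.0000) + 8 * (0.7660, -0.6428) = (0.0000 + 6.1284, 0.0000 + -5.1423) = (6.1284, -5.1423)
link 1: phi[1] = -40 + 55 = 15 deg
  cos(15 deg) = 0.9659, sin(15 deg) = 0.2588
  joint[2] = (6.1284, -5.1423) + 1.4 * (0.9659, 0.2588) = (6.1284 + 1.3523, -5.1423 + 0.3623) = (7.4807, -4.7800)
link 2: phi[2] = -40 + 55 + 30 = 45 deg
  cos(45 deg) = 0.7071, sin(45 deg) = 0.7071
  joint[3] = (7.4807, -4.7800) + 3.4 * (0.7071, 0.7071) = (7.4807 + 2.4042, -4.7800 + 2.4042) = (9.8848, -2.3758)
link 3: phi[3] = -40 + 55 + 30 + 85 = 130 deg
  cos(130 deg) = -0.6428, sin(130 deg) = 0.7660
  joint[4] = (9.8848, -2.3758) + 9.9 * (-0.6428, 0.7660) = (9.8848 + -6.3636, -2.3758 + 7.5838) = (3.5212, 5.2080)
End effector: (3.5212, 5.2080)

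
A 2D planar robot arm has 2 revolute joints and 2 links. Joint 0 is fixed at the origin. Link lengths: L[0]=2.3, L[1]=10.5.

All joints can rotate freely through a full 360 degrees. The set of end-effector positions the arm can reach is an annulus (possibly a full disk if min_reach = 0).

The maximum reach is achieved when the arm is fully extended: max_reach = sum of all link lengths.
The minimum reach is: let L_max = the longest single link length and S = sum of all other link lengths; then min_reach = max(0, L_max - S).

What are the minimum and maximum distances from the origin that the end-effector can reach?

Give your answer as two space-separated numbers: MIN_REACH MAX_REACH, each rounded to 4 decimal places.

Answer: 8.2000 12.8000

Derivation:
Link lengths: [2.3, 10.5]
max_reach = 2.3 + 10.5 = 12.8
L_max = max([2.3, 10.5]) = 10.5
S (sum of others) = 12.8 - 10.5 = 2.3
min_reach = max(0, 10.5 - 2.3) = max(0, 8.2) = 8.2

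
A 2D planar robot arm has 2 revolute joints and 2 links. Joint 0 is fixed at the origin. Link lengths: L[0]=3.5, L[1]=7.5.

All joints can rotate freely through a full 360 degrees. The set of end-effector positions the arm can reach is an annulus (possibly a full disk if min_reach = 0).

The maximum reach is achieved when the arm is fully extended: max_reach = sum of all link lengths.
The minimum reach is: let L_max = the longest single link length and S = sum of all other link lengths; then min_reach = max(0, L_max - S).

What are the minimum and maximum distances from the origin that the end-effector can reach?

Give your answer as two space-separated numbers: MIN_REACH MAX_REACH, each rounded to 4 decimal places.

Answer: 4.0000 11.0000

Derivation:
Link lengths: [3.5, 7.5]
max_reach = 3.5 + 7.5 = 11
L_max = max([3.5, 7.5]) = 7.5
S (sum of others) = 11 - 7.5 = 3.5
min_reach = max(0, 7.5 - 3.5) = max(0, 4) = 4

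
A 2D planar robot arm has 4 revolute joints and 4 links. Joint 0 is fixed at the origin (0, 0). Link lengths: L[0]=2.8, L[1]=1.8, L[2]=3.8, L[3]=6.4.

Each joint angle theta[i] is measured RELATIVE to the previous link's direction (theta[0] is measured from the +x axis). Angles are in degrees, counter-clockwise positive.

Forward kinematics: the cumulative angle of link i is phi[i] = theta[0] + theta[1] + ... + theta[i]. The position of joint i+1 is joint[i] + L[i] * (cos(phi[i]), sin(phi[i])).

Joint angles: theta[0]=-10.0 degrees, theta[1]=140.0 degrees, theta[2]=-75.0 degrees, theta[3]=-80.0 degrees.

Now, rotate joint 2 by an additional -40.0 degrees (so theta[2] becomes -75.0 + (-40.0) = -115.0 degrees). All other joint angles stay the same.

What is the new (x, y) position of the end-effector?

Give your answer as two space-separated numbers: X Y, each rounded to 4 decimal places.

joint[0] = (0.0000, 0.0000)  (base)
link 0: phi[0] = -10 = -10 deg
  cos(-10 deg) = 0.9848, sin(-10 deg) = -0.1736
  joint[1] = (0.0000, 0.0000) + 2.8 * (0.9848, -0.1736) = (0.0000 + 2.7575, 0.0000 + -0.4862) = (2.7575, -0.4862)
link 1: phi[1] = -10 + 140 = 130 deg
  cos(130 deg) = -0.6428, sin(130 deg) = 0.7660
  joint[2] = (2.7575, -0.4862) + 1.8 * (-0.6428, 0.7660) = (2.7575 + -1.1570, -0.4862 + 1.3789) = (1.6004, 0.8927)
link 2: phi[2] = -10 + 140 + -115 = 15 deg
  cos(15 deg) = 0.9659, sin(15 deg) = 0.2588
  joint[3] = (1.6004, 0.8927) + 3.8 * (0.9659, 0.2588) = (1.6004 + 3.6705, 0.8927 + 0.9835) = (5.2710, 1.8762)
link 3: phi[3] = -10 + 140 + -115 + -80 = -65 deg
  cos(-65 deg) = 0.4226, sin(-65 deg) = -0.9063
  joint[4] = (5.2710, 1.8762) + 6.4 * (0.4226, -0.9063) = (5.2710 + 2.7048, 1.8762 + -5.8004) = (7.9757, -3.9242)
End effector: (7.9757, -3.9242)

Answer: 7.9757 -3.9242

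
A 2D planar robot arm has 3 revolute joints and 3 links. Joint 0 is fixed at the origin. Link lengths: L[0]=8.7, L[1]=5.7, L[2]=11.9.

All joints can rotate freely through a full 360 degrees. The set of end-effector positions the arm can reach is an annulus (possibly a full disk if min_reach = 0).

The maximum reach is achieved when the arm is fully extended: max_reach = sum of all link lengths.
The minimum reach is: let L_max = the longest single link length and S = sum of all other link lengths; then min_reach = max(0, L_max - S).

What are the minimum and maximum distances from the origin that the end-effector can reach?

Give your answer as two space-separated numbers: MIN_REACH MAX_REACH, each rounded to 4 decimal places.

Answer: 0.0000 26.3000

Derivation:
Link lengths: [8.7, 5.7, 11.9]
max_reach = 8.7 + 5.7 + 11.9 = 26.3
L_max = max([8.7, 5.7, 11.9]) = 11.9
S (sum of others) = 26.3 - 11.9 = 14.4
min_reach = max(0, 11.9 - 14.4) = max(0, -2.5) = 0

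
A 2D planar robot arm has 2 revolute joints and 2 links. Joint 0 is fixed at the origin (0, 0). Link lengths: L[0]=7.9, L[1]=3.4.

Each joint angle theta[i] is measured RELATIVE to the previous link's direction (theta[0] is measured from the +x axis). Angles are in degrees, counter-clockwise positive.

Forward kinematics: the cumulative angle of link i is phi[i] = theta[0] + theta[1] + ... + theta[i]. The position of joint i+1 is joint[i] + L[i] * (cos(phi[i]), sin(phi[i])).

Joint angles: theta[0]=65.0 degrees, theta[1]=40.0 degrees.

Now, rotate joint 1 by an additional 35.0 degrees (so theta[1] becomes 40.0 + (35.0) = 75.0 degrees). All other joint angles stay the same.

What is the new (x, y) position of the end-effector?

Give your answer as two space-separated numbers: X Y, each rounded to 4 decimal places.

Answer: 0.7341 9.3453

Derivation:
joint[0] = (0.0000, 0.0000)  (base)
link 0: phi[0] = 65 = 65 deg
  cos(65 deg) = 0.4226, sin(65 deg) = 0.9063
  joint[1] = (0.0000, 0.0000) + 7.9 * (0.4226, 0.9063) = (0.0000 + 3.3387, 0.0000 + 7.1598) = (3.3387, 7.1598)
link 1: phi[1] = 65 + 75 = 140 deg
  cos(140 deg) = -0.7660, sin(140 deg) = 0.6428
  joint[2] = (3.3387, 7.1598) + 3.4 * (-0.7660, 0.6428) = (3.3387 + -2.6046, 7.1598 + 2.1855) = (0.7341, 9.3453)
End effector: (0.7341, 9.3453)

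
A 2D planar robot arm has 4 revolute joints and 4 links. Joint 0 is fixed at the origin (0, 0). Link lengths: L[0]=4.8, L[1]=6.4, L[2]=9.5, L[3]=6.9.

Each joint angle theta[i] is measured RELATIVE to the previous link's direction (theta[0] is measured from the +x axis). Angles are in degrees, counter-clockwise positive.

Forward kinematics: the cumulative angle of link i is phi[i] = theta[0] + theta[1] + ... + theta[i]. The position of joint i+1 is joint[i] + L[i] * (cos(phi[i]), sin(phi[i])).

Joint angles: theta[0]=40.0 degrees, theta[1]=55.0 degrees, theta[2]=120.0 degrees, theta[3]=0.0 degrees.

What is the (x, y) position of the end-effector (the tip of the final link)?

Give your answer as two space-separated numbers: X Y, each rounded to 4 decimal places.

joint[0] = (0.0000, 0.0000)  (base)
link 0: phi[0] = 40 = 40 deg
  cos(40 deg) = 0.7660, sin(40 deg) = 0.6428
  joint[1] = (0.0000, 0.0000) + 4.8 * (0.7660, 0.6428) = (0.0000 + 3.6770, 0.0000 + 3.0854) = (3.6770, 3.0854)
link 1: phi[1] = 40 + 55 = 95 deg
  cos(95 deg) = -0.0872, sin(95 deg) = 0.9962
  joint[2] = (3.6770, 3.0854) + 6.4 * (-0.0872, 0.9962) = (3.6770 + -0.5578, 3.0854 + 6.3756) = (3.1192, 9.4610)
link 2: phi[2] = 40 + 55 + 120 = 215 deg
  cos(215 deg) = -0.8192, sin(215 deg) = -0.5736
  joint[3] = (3.1192, 9.4610) + 9.5 * (-0.8192, -0.5736) = (3.1192 + -7.7819, 9.4610 + -5.4490) = (-4.6627, 4.0121)
link 3: phi[3] = 40 + 55 + 120 + 0 = 215 deg
  cos(215 deg) = -0.8192, sin(215 deg) = -0.5736
  joint[4] = (-4.6627, 4.0121) + 6.9 * (-0.8192, -0.5736) = (-4.6627 + -5.6521, 4.0121 + -3.9577) = (-10.3149, 0.0544)
End effector: (-10.3149, 0.0544)

Answer: -10.3149 0.0544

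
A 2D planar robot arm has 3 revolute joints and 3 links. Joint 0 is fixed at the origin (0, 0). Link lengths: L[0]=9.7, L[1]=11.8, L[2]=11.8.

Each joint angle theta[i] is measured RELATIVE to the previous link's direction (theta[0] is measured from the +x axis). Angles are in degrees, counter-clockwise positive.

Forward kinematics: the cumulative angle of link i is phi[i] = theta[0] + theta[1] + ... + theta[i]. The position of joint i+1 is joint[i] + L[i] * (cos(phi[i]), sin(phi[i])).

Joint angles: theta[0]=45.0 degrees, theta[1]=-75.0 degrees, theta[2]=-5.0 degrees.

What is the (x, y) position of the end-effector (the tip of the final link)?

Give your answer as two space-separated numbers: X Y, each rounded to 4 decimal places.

joint[0] = (0.0000, 0.0000)  (base)
link 0: phi[0] = 45 = 45 deg
  cos(45 deg) = 0.7071, sin(45 deg) = 0.7071
  joint[1] = (0.0000, 0.0000) + 9.7 * (0.7071, 0.7071) = (0.0000 + 6.8589, 0.0000 + 6.8589) = (6.8589, 6.8589)
link 1: phi[1] = 45 + -75 = -30 deg
  cos(-30 deg) = 0.8660, sin(-30 deg) = -0.5000
  joint[2] = (6.8589, 6.8589) + 11.8 * (0.8660, -0.5000) = (6.8589 + 10.2191, 6.8589 + -5.9000) = (17.0780, 0.9589)
link 2: phi[2] = 45 + -75 + -5 = -35 deg
  cos(-35 deg) = 0.8192, sin(-35 deg) = -0.5736
  joint[3] = (17.0780, 0.9589) + 11.8 * (0.8192, -0.5736) = (17.0780 + 9.6660, 0.9589 + -6.7682) = (26.7440, -5.8093)
End effector: (26.7440, -5.8093)

Answer: 26.7440 -5.8093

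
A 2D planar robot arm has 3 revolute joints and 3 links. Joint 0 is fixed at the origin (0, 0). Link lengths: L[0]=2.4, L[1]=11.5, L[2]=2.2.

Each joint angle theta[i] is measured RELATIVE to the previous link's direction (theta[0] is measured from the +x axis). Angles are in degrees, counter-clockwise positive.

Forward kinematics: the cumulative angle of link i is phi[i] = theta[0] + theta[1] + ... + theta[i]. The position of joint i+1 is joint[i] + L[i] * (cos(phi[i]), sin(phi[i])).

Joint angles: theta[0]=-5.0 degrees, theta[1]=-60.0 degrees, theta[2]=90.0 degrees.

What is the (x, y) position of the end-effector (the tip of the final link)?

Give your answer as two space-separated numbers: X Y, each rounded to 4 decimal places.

joint[0] = (0.0000, 0.0000)  (base)
link 0: phi[0] = -5 = -5 deg
  cos(-5 deg) = 0.9962, sin(-5 deg) = -0.0872
  joint[1] = (0.0000, 0.0000) + 2.4 * (0.9962, -0.0872) = (0.0000 + 2.3909, 0.0000 + -0.2092) = (2.3909, -0.2092)
link 1: phi[1] = -5 + -60 = -65 deg
  cos(-65 deg) = 0.4226, sin(-65 deg) = -0.9063
  joint[2] = (2.3909, -0.2092) + 11.5 * (0.4226, -0.9063) = (2.3909 + 4.8601, -0.2092 + -10.4225) = (7.2510, -10.6317)
link 2: phi[2] = -5 + -60 + 90 = 25 deg
  cos(25 deg) = 0.9063, sin(25 deg) = 0.4226
  joint[3] = (7.2510, -10.6317) + 2.2 * (0.9063, 0.4226) = (7.2510 + 1.9939, -10.6317 + 0.9298) = (9.2449, -9.7020)
End effector: (9.2449, -9.7020)

Answer: 9.2449 -9.7020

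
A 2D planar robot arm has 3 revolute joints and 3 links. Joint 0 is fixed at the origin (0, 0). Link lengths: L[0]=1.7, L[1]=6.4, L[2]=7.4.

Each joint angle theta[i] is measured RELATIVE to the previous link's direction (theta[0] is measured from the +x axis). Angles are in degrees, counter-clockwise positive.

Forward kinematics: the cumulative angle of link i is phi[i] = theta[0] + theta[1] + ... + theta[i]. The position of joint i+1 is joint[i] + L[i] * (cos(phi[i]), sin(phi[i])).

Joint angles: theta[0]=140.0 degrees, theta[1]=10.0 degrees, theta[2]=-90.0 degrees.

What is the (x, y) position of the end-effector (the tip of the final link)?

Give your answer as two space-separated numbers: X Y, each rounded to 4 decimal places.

joint[0] = (0.0000, 0.0000)  (base)
link 0: phi[0] = 140 = 140 deg
  cos(140 deg) = -0.7660, sin(140 deg) = 0.6428
  joint[1] = (0.0000, 0.0000) + 1.7 * (-0.7660, 0.6428) = (0.0000 + -1.3023, 0.0000 + 1.0927) = (-1.3023, 1.0927)
link 1: phi[1] = 140 + 10 = 150 deg
  cos(150 deg) = -0.8660, sin(150 deg) = 0.5000
  joint[2] = (-1.3023, 1.0927) + 6.4 * (-0.8660, 0.5000) = (-1.3023 + -5.5426, 1.0927 + 3.2000) = (-6.8448, 4.2927)
link 2: phi[2] = 140 + 10 + -90 = 60 deg
  cos(60 deg) = 0.5000, sin(60 deg) = 0.8660
  joint[3] = (-6.8448, 4.2927) + 7.4 * (0.5000, 0.8660) = (-6.8448 + 3.7000, 4.2927 + 6.4086) = (-3.1448, 10.7013)
End effector: (-3.1448, 10.7013)

Answer: -3.1448 10.7013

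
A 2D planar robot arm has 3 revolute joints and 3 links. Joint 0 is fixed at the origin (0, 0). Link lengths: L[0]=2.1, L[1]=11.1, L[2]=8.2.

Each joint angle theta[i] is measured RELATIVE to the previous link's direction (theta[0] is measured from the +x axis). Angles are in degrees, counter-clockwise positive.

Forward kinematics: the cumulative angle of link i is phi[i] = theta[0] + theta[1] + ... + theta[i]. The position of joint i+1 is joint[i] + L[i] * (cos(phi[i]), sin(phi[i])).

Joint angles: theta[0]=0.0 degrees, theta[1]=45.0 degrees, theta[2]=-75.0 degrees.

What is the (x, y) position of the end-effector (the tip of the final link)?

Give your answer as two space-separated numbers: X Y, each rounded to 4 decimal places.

Answer: 17.0503 3.7489

Derivation:
joint[0] = (0.0000, 0.0000)  (base)
link 0: phi[0] = 0 = 0 deg
  cos(0 deg) = 1.0000, sin(0 deg) = 0.0000
  joint[1] = (0.0000, 0.0000) + 2.1 * (1.0000, 0.0000) = (0.0000 + 2.1000, 0.0000 + 0.0000) = (2.1000, 0.0000)
link 1: phi[1] = 0 + 45 = 45 deg
  cos(45 deg) = 0.7071, sin(45 deg) = 0.7071
  joint[2] = (2.1000, 0.0000) + 11.1 * (0.7071, 0.7071) = (2.1000 + 7.8489, 0.0000 + 7.8489) = (9.9489, 7.8489)
link 2: phi[2] = 0 + 45 + -75 = -30 deg
  cos(-30 deg) = 0.8660, sin(-30 deg) = -0.5000
  joint[3] = (9.9489, 7.8489) + 8.2 * (0.8660, -0.5000) = (9.9489 + 7.1014, 7.8489 + -4.1000) = (17.0503, 3.7489)
End effector: (17.0503, 3.7489)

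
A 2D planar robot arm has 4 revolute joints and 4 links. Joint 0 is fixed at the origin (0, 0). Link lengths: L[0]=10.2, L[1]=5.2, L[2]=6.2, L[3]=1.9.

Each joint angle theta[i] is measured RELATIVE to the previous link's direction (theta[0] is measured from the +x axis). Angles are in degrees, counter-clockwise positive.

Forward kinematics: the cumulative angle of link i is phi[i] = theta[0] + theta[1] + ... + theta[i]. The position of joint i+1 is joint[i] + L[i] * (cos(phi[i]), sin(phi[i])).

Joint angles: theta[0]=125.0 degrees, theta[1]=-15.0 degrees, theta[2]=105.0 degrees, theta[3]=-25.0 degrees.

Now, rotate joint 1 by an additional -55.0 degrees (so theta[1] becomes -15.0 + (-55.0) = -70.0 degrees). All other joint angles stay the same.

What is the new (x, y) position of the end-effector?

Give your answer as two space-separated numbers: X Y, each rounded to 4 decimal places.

Answer: -10.0375 16.0790

Derivation:
joint[0] = (0.0000, 0.0000)  (base)
link 0: phi[0] = 125 = 125 deg
  cos(125 deg) = -0.5736, sin(125 deg) = 0.8192
  joint[1] = (0.0000, 0.0000) + 10.2 * (-0.5736, 0.8192) = (0.0000 + -5.8505, 0.0000 + 8.3554) = (-5.8505, 8.3554)
link 1: phi[1] = 125 + -70 = 55 deg
  cos(55 deg) = 0.5736, sin(55 deg) = 0.8192
  joint[2] = (-5.8505, 8.3554) + 5.2 * (0.5736, 0.8192) = (-5.8505 + 2.9826, 8.3554 + 4.2596) = (-2.8679, 12.6149)
link 2: phi[2] = 125 + -70 + 105 = 160 deg
  cos(160 deg) = -0.9397, sin(160 deg) = 0.3420
  joint[3] = (-2.8679, 12.6149) + 6.2 * (-0.9397, 0.3420) = (-2.8679 + -5.8261, 12.6149 + 2.1205) = (-8.6940, 14.7355)
link 3: phi[3] = 125 + -70 + 105 + -25 = 135 deg
  cos(135 deg) = -0.7071, sin(135 deg) = 0.7071
  joint[4] = (-8.6940, 14.7355) + 1.9 * (-0.7071, 0.7071) = (-8.6940 + -1.3435, 14.7355 + 1.3435) = (-10.0375, 16.0790)
End effector: (-10.0375, 16.0790)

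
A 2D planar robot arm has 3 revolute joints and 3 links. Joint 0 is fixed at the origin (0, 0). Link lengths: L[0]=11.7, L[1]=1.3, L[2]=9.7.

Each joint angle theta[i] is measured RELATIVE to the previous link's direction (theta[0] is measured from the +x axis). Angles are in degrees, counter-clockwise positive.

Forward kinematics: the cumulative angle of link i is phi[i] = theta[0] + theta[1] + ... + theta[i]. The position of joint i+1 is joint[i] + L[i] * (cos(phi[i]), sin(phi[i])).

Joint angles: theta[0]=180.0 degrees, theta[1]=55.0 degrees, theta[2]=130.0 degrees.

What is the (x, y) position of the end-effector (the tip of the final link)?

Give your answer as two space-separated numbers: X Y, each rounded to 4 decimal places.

joint[0] = (0.0000, 0.0000)  (base)
link 0: phi[0] = 180 = 180 deg
  cos(180 deg) = -1.0000, sin(180 deg) = 0.0000
  joint[1] = (0.0000, 0.0000) + 11.7 * (-1.0000, 0.0000) = (0.0000 + -11.7000, 0.0000 + 0.0000) = (-11.7000, 0.0000)
link 1: phi[1] = 180 + 55 = 235 deg
  cos(235 deg) = -0.5736, sin(235 deg) = -0.8192
  joint[2] = (-11.7000, 0.0000) + 1.3 * (-0.5736, -0.8192) = (-11.7000 + -0.7456, 0.0000 + -1.0649) = (-12.4456, -1.0649)
link 2: phi[2] = 180 + 55 + 130 = 365 deg
  cos(365 deg) = 0.9962, sin(365 deg) = 0.0872
  joint[3] = (-12.4456, -1.0649) + 9.7 * (0.9962, 0.0872) = (-12.4456 + 9.6631, -1.0649 + 0.8454) = (-2.7826, -0.2195)
End effector: (-2.7826, -0.2195)

Answer: -2.7826 -0.2195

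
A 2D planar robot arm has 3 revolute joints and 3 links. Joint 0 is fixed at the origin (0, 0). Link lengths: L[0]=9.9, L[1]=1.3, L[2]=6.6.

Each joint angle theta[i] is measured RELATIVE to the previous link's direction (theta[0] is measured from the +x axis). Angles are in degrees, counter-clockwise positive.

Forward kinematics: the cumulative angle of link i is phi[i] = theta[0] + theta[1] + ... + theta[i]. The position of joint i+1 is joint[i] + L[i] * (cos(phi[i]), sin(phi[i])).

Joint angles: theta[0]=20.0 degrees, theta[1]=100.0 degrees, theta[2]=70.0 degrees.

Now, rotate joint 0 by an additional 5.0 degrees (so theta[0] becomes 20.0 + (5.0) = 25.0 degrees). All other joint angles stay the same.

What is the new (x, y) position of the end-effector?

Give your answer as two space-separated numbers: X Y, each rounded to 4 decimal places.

Answer: 1.8517 3.5406

Derivation:
joint[0] = (0.0000, 0.0000)  (base)
link 0: phi[0] = 25 = 25 deg
  cos(25 deg) = 0.9063, sin(25 deg) = 0.4226
  joint[1] = (0.0000, 0.0000) + 9.9 * (0.9063, 0.4226) = (0.0000 + 8.9724, 0.0000 + 4.1839) = (8.9724, 4.1839)
link 1: phi[1] = 25 + 100 = 125 deg
  cos(125 deg) = -0.5736, sin(125 deg) = 0.8192
  joint[2] = (8.9724, 4.1839) + 1.3 * (-0.5736, 0.8192) = (8.9724 + -0.7456, 4.1839 + 1.0649) = (8.2268, 5.2488)
link 2: phi[2] = 25 + 100 + 70 = 195 deg
  cos(195 deg) = -0.9659, sin(195 deg) = -0.2588
  joint[3] = (8.2268, 5.2488) + 6.6 * (-0.9659, -0.2588) = (8.2268 + -6.3751, 5.2488 + -1.7082) = (1.8517, 3.5406)
End effector: (1.8517, 3.5406)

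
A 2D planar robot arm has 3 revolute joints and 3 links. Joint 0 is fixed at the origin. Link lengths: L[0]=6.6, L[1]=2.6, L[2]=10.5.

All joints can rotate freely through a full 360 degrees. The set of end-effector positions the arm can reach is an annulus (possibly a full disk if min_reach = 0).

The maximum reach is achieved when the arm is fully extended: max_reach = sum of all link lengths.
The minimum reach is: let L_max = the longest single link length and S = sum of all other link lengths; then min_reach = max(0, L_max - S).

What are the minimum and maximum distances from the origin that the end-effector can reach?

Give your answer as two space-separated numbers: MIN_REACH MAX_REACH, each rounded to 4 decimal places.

Link lengths: [6.6, 2.6, 10.5]
max_reach = 6.6 + 2.6 + 10.5 = 19.7
L_max = max([6.6, 2.6, 10.5]) = 10.5
S (sum of others) = 19.7 - 10.5 = 9.2
min_reach = max(0, 10.5 - 9.2) = max(0, 1.3) = 1.3

Answer: 1.3000 19.7000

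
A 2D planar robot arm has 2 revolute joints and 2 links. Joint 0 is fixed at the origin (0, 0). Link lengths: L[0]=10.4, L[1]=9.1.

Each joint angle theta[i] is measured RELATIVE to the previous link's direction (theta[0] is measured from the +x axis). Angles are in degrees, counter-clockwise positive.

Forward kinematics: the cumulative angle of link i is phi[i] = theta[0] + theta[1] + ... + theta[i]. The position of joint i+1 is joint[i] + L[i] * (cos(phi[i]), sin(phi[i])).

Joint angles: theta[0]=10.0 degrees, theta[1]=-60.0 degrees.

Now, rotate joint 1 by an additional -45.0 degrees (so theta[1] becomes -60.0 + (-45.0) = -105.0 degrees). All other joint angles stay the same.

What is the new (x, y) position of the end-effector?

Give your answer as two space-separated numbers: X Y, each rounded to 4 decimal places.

Answer: 9.4489 -7.2594

Derivation:
joint[0] = (0.0000, 0.0000)  (base)
link 0: phi[0] = 10 = 10 deg
  cos(10 deg) = 0.9848, sin(10 deg) = 0.1736
  joint[1] = (0.0000, 0.0000) + 10.4 * (0.9848, 0.1736) = (0.0000 + 10.2420, 0.0000 + 1.8059) = (10.2420, 1.8059)
link 1: phi[1] = 10 + -105 = -95 deg
  cos(-95 deg) = -0.0872, sin(-95 deg) = -0.9962
  joint[2] = (10.2420, 1.8059) + 9.1 * (-0.0872, -0.9962) = (10.2420 + -0.7931, 1.8059 + -9.0654) = (9.4489, -7.2594)
End effector: (9.4489, -7.2594)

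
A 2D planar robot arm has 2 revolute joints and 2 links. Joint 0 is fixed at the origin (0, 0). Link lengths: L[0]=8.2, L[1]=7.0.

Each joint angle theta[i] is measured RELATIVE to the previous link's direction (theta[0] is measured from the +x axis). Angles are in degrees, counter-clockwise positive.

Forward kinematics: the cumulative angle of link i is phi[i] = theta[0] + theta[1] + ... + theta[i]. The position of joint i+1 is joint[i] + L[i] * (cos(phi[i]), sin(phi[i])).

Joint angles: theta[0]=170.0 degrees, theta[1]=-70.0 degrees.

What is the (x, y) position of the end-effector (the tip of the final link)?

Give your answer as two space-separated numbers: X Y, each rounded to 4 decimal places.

Answer: -9.2910 8.3176

Derivation:
joint[0] = (0.0000, 0.0000)  (base)
link 0: phi[0] = 170 = 170 deg
  cos(170 deg) = -0.9848, sin(170 deg) = 0.1736
  joint[1] = (0.0000, 0.0000) + 8.2 * (-0.9848, 0.1736) = (0.0000 + -8.0754, 0.0000 + 1.4239) = (-8.0754, 1.4239)
link 1: phi[1] = 170 + -70 = 100 deg
  cos(100 deg) = -0.1736, sin(100 deg) = 0.9848
  joint[2] = (-8.0754, 1.4239) + 7 * (-0.1736, 0.9848) = (-8.0754 + -1.2155, 1.4239 + 6.8937) = (-9.2910, 8.3176)
End effector: (-9.2910, 8.3176)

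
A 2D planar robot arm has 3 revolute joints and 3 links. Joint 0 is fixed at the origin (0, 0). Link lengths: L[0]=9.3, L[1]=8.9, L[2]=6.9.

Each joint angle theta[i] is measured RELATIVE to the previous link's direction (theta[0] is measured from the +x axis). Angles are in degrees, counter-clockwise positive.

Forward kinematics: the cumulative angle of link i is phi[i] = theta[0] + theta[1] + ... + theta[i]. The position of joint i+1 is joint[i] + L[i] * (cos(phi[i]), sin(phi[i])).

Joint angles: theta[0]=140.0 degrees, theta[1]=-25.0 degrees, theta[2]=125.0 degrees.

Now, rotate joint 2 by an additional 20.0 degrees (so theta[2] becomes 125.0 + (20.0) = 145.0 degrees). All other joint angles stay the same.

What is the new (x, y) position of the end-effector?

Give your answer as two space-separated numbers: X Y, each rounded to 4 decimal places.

joint[0] = (0.0000, 0.0000)  (base)
link 0: phi[0] = 140 = 140 deg
  cos(140 deg) = -0.7660, sin(140 deg) = 0.6428
  joint[1] = (0.0000, 0.0000) + 9.3 * (-0.7660, 0.6428) = (0.0000 + -7.1242, 0.0000 + 5.9779) = (-7.1242, 5.9779)
link 1: phi[1] = 140 + -25 = 115 deg
  cos(115 deg) = -0.4226, sin(115 deg) = 0.9063
  joint[2] = (-7.1242, 5.9779) + 8.9 * (-0.4226, 0.9063) = (-7.1242 + -3.7613, 5.9779 + 8.0661) = (-10.8855, 14.0441)
link 2: phi[2] = 140 + -25 + 145 = 260 deg
  cos(260 deg) = -0.1736, sin(260 deg) = -0.9848
  joint[3] = (-10.8855, 14.0441) + 6.9 * (-0.1736, -0.9848) = (-10.8855 + -1.1982, 14.0441 + -6.7952) = (-12.0837, 7.2489)
End effector: (-12.0837, 7.2489)

Answer: -12.0837 7.2489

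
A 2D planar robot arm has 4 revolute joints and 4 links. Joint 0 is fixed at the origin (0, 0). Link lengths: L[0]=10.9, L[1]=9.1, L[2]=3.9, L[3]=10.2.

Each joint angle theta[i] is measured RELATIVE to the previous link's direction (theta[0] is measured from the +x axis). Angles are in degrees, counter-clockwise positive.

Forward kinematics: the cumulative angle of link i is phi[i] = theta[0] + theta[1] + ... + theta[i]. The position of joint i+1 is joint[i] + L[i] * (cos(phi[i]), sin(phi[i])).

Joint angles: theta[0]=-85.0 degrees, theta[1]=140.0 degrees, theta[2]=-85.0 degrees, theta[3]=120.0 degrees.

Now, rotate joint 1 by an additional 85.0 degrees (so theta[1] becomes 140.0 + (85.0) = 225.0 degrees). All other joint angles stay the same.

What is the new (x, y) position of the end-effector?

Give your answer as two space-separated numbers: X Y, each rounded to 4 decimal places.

Answer: -13.9452 -0.9255

Derivation:
joint[0] = (0.0000, 0.0000)  (base)
link 0: phi[0] = -85 = -85 deg
  cos(-85 deg) = 0.0872, sin(-85 deg) = -0.9962
  joint[1] = (0.0000, 0.0000) + 10.9 * (0.0872, -0.9962) = (0.0000 + 0.9500, 0.0000 + -10.8585) = (0.9500, -10.8585)
link 1: phi[1] = -85 + 225 = 140 deg
  cos(140 deg) = -0.7660, sin(140 deg) = 0.6428
  joint[2] = (0.9500, -10.8585) + 9.1 * (-0.7660, 0.6428) = (0.9500 + -6.9710, -10.8585 + 5.8494) = (-6.0210, -5.0092)
link 2: phi[2] = -85 + 225 + -85 = 55 deg
  cos(55 deg) = 0.5736, sin(55 deg) = 0.8192
  joint[3] = (-6.0210, -5.0092) + 3.9 * (0.5736, 0.8192) = (-6.0210 + 2.2369, -5.0092 + 3.1947) = (-3.7841, -1.8145)
link 3: phi[3] = -85 + 225 + -85 + 120 = 175 deg
  cos(175 deg) = -0.9962, sin(175 deg) = 0.0872
  joint[4] = (-3.7841, -1.8145) + 10.2 * (-0.9962, 0.0872) = (-3.7841 + -10.1612, -1.8145 + 0.8890) = (-13.9452, -0.9255)
End effector: (-13.9452, -0.9255)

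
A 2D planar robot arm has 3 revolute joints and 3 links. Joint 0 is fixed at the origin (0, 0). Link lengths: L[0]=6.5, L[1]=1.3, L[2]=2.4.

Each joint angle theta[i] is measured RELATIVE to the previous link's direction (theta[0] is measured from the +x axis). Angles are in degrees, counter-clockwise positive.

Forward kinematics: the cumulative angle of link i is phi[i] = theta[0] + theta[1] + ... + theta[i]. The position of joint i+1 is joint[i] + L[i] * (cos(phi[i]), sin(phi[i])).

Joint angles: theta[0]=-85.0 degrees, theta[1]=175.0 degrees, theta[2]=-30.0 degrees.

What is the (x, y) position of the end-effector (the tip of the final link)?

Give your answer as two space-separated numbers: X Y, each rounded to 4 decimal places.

Answer: 1.7665 -3.0968

Derivation:
joint[0] = (0.0000, 0.0000)  (base)
link 0: phi[0] = -85 = -85 deg
  cos(-85 deg) = 0.0872, sin(-85 deg) = -0.9962
  joint[1] = (0.0000, 0.0000) + 6.5 * (0.0872, -0.9962) = (0.0000 + 0.5665, 0.0000 + -6.4753) = (0.5665, -6.4753)
link 1: phi[1] = -85 + 175 = 90 deg
  cos(90 deg) = 0.0000, sin(90 deg) = 1.0000
  joint[2] = (0.5665, -6.4753) + 1.3 * (0.0000, 1.0000) = (0.5665 + 0.0000, -6.4753 + 1.3000) = (0.5665, -5.1753)
link 2: phi[2] = -85 + 175 + -30 = 60 deg
  cos(60 deg) = 0.5000, sin(60 deg) = 0.8660
  joint[3] = (0.5665, -5.1753) + 2.4 * (0.5000, 0.8660) = (0.5665 + 1.2000, -5.1753 + 2.0785) = (1.7665, -3.0968)
End effector: (1.7665, -3.0968)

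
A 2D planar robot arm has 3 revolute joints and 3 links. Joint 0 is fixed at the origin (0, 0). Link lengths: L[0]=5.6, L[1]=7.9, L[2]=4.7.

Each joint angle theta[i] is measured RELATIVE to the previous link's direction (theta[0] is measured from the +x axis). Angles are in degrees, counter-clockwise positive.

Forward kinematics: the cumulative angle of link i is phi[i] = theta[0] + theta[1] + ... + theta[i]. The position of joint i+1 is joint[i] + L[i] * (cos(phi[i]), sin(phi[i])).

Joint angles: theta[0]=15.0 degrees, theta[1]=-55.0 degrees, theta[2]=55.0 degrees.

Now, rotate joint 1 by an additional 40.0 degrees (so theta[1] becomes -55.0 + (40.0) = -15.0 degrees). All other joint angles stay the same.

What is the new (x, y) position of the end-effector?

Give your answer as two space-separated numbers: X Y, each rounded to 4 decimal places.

joint[0] = (0.0000, 0.0000)  (base)
link 0: phi[0] = 15 = 15 deg
  cos(15 deg) = 0.9659, sin(15 deg) = 0.2588
  joint[1] = (0.0000, 0.0000) + 5.6 * (0.9659, 0.2588) = (0.0000 + 5.4092, 0.0000 + 1.4494) = (5.4092, 1.4494)
link 1: phi[1] = 15 + -15 = 0 deg
  cos(0 deg) = 1.0000, sin(0 deg) = 0.0000
  joint[2] = (5.4092, 1.4494) + 7.9 * (1.0000, 0.0000) = (5.4092 + 7.9000, 1.4494 + 0.0000) = (13.3092, 1.4494)
link 2: phi[2] = 15 + -15 + 55 = 55 deg
  cos(55 deg) = 0.5736, sin(55 deg) = 0.8192
  joint[3] = (13.3092, 1.4494) + 4.7 * (0.5736, 0.8192) = (13.3092 + 2.6958, 1.4494 + 3.8500) = (16.0050, 5.2994)
End effector: (16.0050, 5.2994)

Answer: 16.0050 5.2994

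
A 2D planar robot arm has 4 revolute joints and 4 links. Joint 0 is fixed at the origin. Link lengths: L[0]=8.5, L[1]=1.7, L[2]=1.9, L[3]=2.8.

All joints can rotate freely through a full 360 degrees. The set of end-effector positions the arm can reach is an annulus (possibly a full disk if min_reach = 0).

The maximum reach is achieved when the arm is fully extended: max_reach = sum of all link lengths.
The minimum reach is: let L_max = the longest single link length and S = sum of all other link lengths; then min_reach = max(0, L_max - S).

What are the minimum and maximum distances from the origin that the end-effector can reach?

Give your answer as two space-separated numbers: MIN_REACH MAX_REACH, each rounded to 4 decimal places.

Answer: 2.1000 14.9000

Derivation:
Link lengths: [8.5, 1.7, 1.9, 2.8]
max_reach = 8.5 + 1.7 + 1.9 + 2.8 = 14.9
L_max = max([8.5, 1.7, 1.9, 2.8]) = 8.5
S (sum of others) = 14.9 - 8.5 = 6.4
min_reach = max(0, 8.5 - 6.4) = max(0, 2.1) = 2.1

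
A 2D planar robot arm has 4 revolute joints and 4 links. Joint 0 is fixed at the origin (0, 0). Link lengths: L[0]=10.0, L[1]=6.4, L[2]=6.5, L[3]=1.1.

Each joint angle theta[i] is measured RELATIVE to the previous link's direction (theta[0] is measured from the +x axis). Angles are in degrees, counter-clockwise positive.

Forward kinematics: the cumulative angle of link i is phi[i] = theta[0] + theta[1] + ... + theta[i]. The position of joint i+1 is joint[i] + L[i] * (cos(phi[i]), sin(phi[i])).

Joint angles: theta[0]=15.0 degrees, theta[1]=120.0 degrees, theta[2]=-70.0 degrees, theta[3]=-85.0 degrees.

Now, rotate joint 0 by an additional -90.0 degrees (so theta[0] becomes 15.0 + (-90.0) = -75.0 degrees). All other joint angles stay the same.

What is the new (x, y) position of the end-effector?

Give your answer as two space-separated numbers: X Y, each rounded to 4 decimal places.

Answer: 12.6285 -8.9145

Derivation:
joint[0] = (0.0000, 0.0000)  (base)
link 0: phi[0] = -75 = -75 deg
  cos(-75 deg) = 0.2588, sin(-75 deg) = -0.9659
  joint[1] = (0.0000, 0.0000) + 10 * (0.2588, -0.9659) = (0.0000 + 2.5882, 0.0000 + -9.6593) = (2.5882, -9.6593)
link 1: phi[1] = -75 + 120 = 45 deg
  cos(45 deg) = 0.7071, sin(45 deg) = 0.7071
  joint[2] = (2.5882, -9.6593) + 6.4 * (0.7071, 0.7071) = (2.5882 + 4.5255, -9.6593 + 4.5255) = (7.1137, -5.1338)
link 2: phi[2] = -75 + 120 + -70 = -25 deg
  cos(-25 deg) = 0.9063, sin(-25 deg) = -0.4226
  joint[3] = (7.1137, -5.1338) + 6.5 * (0.9063, -0.4226) = (7.1137 + 5.8910, -5.1338 + -2.7470) = (13.0047, -7.8808)
link 3: phi[3] = -75 + 120 + -70 + -85 = -110 deg
  cos(-110 deg) = -0.3420, sin(-110 deg) = -0.9397
  joint[4] = (13.0047, -7.8808) + 1.1 * (-0.3420, -0.9397) = (13.0047 + -0.3762, -7.8808 + -1.0337) = (12.6285, -8.9145)
End effector: (12.6285, -8.9145)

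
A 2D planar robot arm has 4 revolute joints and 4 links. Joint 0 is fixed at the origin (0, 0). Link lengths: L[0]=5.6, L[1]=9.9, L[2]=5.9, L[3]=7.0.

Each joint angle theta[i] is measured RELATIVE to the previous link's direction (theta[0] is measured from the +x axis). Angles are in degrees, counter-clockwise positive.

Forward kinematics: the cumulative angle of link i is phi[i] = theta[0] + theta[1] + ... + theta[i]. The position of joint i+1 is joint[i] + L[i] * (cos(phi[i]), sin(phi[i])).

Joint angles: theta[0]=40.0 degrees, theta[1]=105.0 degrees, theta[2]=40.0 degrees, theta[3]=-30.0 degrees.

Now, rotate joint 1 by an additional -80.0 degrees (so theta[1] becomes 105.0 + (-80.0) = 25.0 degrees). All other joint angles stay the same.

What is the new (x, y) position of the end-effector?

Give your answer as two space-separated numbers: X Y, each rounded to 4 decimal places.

joint[0] = (0.0000, 0.0000)  (base)
link 0: phi[0] = 40 = 40 deg
  cos(40 deg) = 0.7660, sin(40 deg) = 0.6428
  joint[1] = (0.0000, 0.0000) + 5.6 * (0.7660, 0.6428) = (0.0000 + 4.2898, 0.0000 + 3.5996) = (4.2898, 3.5996)
link 1: phi[1] = 40 + 25 = 65 deg
  cos(65 deg) = 0.4226, sin(65 deg) = 0.9063
  joint[2] = (4.2898, 3.5996) + 9.9 * (0.4226, 0.9063) = (4.2898 + 4.1839, 3.5996 + 8.9724) = (8.4738, 12.5721)
link 2: phi[2] = 40 + 25 + 40 = 105 deg
  cos(105 deg) = -0.2588, sin(105 deg) = 0.9659
  joint[3] = (8.4738, 12.5721) + 5.9 * (-0.2588, 0.9659) = (8.4738 + -1.5270, 12.5721 + 5.6990) = (6.9467, 18.2710)
link 3: phi[3] = 40 + 25 + 40 + -30 = 75 deg
  cos(75 deg) = 0.2588, sin(75 deg) = 0.9659
  joint[4] = (6.9467, 18.2710) + 7 * (0.2588, 0.9659) = (6.9467 + 1.8117, 18.2710 + 6.7615) = (8.7585, 25.0325)
End effector: (8.7585, 25.0325)

Answer: 8.7585 25.0325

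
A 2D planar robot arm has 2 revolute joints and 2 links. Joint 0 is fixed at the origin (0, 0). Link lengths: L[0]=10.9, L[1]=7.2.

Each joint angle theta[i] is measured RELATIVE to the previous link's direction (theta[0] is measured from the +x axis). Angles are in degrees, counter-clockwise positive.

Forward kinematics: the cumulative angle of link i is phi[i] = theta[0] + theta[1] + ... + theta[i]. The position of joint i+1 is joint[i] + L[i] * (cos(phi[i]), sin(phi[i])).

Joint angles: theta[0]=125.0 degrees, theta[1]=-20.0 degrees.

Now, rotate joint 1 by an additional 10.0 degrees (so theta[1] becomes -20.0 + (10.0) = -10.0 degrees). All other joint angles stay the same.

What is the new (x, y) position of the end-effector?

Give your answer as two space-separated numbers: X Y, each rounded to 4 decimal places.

Answer: -9.2948 15.4542

Derivation:
joint[0] = (0.0000, 0.0000)  (base)
link 0: phi[0] = 125 = 125 deg
  cos(125 deg) = -0.5736, sin(125 deg) = 0.8192
  joint[1] = (0.0000, 0.0000) + 10.9 * (-0.5736, 0.8192) = (0.0000 + -6.2520, 0.0000 + 8.9288) = (-6.2520, 8.9288)
link 1: phi[1] = 125 + -10 = 115 deg
  cos(115 deg) = -0.4226, sin(115 deg) = 0.9063
  joint[2] = (-6.2520, 8.9288) + 7.2 * (-0.4226, 0.9063) = (-6.2520 + -3.0429, 8.9288 + 6.5254) = (-9.2948, 15.4542)
End effector: (-9.2948, 15.4542)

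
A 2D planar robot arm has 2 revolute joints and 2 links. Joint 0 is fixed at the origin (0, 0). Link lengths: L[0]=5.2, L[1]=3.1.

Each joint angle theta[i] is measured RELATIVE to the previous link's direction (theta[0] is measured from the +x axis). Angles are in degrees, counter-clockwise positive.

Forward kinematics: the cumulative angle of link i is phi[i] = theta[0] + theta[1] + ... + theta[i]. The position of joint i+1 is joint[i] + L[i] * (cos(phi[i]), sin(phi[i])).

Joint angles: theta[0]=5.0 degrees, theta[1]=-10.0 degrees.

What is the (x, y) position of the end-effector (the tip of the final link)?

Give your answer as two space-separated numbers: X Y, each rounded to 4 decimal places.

Answer: 8.2684 0.1830

Derivation:
joint[0] = (0.0000, 0.0000)  (base)
link 0: phi[0] = 5 = 5 deg
  cos(5 deg) = 0.9962, sin(5 deg) = 0.0872
  joint[1] = (0.0000, 0.0000) + 5.2 * (0.9962, 0.0872) = (0.0000 + 5.1802, 0.0000 + 0.4532) = (5.1802, 0.4532)
link 1: phi[1] = 5 + -10 = -5 deg
  cos(-5 deg) = 0.9962, sin(-5 deg) = -0.0872
  joint[2] = (5.1802, 0.4532) + 3.1 * (0.9962, -0.0872) = (5.1802 + 3.0882, 0.4532 + -0.2702) = (8.2684, 0.1830)
End effector: (8.2684, 0.1830)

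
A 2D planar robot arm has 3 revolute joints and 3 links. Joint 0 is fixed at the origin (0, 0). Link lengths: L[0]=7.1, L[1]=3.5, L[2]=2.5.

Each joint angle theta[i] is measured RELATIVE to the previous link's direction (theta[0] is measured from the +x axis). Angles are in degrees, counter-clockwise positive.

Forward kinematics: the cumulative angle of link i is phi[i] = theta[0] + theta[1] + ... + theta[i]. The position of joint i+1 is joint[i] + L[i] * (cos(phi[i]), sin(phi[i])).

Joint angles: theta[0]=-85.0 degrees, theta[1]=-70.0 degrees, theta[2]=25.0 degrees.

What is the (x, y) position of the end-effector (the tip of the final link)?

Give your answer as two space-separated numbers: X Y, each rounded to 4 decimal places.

joint[0] = (0.0000, 0.0000)  (base)
link 0: phi[0] = -85 = -85 deg
  cos(-85 deg) = 0.0872, sin(-85 deg) = -0.9962
  joint[1] = (0.0000, 0.0000) + 7.1 * (0.0872, -0.9962) = (0.0000 + 0.6188, 0.0000 + -7.0730) = (0.6188, -7.0730)
link 1: phi[1] = -85 + -70 = -155 deg
  cos(-155 deg) = -0.9063, sin(-155 deg) = -0.4226
  joint[2] = (0.6188, -7.0730) + 3.5 * (-0.9063, -0.4226) = (0.6188 + -3.1721, -7.0730 + -1.4792) = (-2.5533, -8.5521)
link 2: phi[2] = -85 + -70 + 25 = -130 deg
  cos(-130 deg) = -0.6428, sin(-130 deg) = -0.7660
  joint[3] = (-2.5533, -8.5521) + 2.5 * (-0.6428, -0.7660) = (-2.5533 + -1.6070, -8.5521 + -1.9151) = (-4.1602, -10.4673)
End effector: (-4.1602, -10.4673)

Answer: -4.1602 -10.4673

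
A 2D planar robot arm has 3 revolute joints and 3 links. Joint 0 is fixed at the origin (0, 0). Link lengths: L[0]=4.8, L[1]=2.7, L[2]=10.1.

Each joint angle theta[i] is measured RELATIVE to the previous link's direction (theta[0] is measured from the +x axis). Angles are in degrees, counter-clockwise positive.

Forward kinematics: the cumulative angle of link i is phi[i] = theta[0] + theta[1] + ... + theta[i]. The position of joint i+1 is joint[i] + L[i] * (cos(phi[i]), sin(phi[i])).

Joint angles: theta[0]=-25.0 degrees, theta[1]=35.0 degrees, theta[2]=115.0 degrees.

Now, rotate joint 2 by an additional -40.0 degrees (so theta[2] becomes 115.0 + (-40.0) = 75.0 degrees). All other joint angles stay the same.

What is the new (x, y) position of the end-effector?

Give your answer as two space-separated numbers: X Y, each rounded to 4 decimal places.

Answer: 7.8895 8.5018

Derivation:
joint[0] = (0.0000, 0.0000)  (base)
link 0: phi[0] = -25 = -25 deg
  cos(-25 deg) = 0.9063, sin(-25 deg) = -0.4226
  joint[1] = (0.0000, 0.0000) + 4.8 * (0.9063, -0.4226) = (0.0000 + 4.3503, 0.0000 + -2.0286) = (4.3503, -2.0286)
link 1: phi[1] = -25 + 35 = 10 deg
  cos(10 deg) = 0.9848, sin(10 deg) = 0.1736
  joint[2] = (4.3503, -2.0286) + 2.7 * (0.9848, 0.1736) = (4.3503 + 2.6590, -2.0286 + 0.4689) = (7.0093, -1.5597)
link 2: phi[2] = -25 + 35 + 75 = 85 deg
  cos(85 deg) = 0.0872, sin(85 deg) = 0.9962
  joint[3] = (7.0093, -1.5597) + 10.1 * (0.0872, 0.9962) = (7.0093 + 0.8803, -1.5597 + 10.0616) = (7.8895, 8.5018)
End effector: (7.8895, 8.5018)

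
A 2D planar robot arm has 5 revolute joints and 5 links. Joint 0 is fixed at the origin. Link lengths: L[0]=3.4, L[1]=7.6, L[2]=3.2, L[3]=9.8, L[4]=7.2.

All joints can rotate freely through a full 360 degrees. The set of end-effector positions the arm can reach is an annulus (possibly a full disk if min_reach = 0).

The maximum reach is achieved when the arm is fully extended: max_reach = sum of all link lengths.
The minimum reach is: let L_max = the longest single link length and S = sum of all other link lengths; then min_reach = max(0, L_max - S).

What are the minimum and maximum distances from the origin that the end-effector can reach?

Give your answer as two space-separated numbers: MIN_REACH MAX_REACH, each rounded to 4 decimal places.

Answer: 0.0000 31.2000

Derivation:
Link lengths: [3.4, 7.6, 3.2, 9.8, 7.2]
max_reach = 3.4 + 7.6 + 3.2 + 9.8 + 7.2 = 31.2
L_max = max([3.4, 7.6, 3.2, 9.8, 7.2]) = 9.8
S (sum of others) = 31.2 - 9.8 = 21.4
min_reach = max(0, 9.8 - 21.4) = max(0, -11.6) = 0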